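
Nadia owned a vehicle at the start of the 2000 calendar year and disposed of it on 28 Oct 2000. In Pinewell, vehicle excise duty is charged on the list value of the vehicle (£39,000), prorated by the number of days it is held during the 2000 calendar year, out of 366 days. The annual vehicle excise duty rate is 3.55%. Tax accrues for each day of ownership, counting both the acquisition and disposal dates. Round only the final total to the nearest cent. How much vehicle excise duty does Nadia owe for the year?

£1,142.40

Days held (1 Jan – 28 Oct 2000): 302 out of 366
Tax = £39,000 × 3.55% × 302/366 = £1,142.4016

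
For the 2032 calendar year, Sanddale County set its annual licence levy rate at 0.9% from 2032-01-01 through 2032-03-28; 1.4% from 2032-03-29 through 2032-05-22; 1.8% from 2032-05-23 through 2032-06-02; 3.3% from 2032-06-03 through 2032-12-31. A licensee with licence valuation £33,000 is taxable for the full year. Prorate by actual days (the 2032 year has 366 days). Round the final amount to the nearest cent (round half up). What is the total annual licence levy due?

£789.48

2032-01-01 to 2032-03-28: 88 days at 0.9% → £33,000 × 0.9% × 88/366 = £71.4098
2032-03-29 to 2032-05-22: 55 days at 1.4% → £33,000 × 1.4% × 55/366 = £69.4262
2032-05-23 to 2032-06-02: 11 days at 1.8% → £33,000 × 1.8% × 11/366 = £17.8525
2032-06-03 to 2032-12-31: 212 days at 3.3% → £33,000 × 3.3% × 212/366 = £630.7869
Total = £789.4754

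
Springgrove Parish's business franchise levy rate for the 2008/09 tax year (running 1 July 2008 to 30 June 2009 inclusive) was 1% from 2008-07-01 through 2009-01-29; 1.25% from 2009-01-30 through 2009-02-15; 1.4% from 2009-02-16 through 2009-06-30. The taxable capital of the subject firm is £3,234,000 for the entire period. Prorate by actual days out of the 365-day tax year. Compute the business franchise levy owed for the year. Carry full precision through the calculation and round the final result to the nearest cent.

£37,501.11

2008-07-01 to 2009-01-29: 213 days at 1% → £3,234,000 × 1% × 213/365 = £18,872.3836
2009-01-30 to 2009-02-15: 17 days at 1.25% → £3,234,000 × 1.25% × 17/365 = £1,882.8082
2009-02-16 to 2009-06-30: 135 days at 1.4% → £3,234,000 × 1.4% × 135/365 = £16,745.9178
Total = £37,501.1096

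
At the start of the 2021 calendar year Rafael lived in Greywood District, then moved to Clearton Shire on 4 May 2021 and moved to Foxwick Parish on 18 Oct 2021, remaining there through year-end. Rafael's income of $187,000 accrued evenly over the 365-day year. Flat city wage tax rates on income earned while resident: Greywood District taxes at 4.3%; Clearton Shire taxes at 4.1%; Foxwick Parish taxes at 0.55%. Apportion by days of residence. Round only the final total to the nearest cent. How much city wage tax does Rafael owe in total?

Greywood District, 1 Jan – 3 May 2021: 123 days → $187,000 × 4.3% × 123/365 = $2,709.7068
Clearton Shire, 4 May – 17 Oct 2021: 167 days → $187,000 × 4.1% × 167/365 = $3,507.9151
Foxwick Parish, 18 Oct – 31 Dec 2021: 75 days → $187,000 × 0.55% × 75/365 = $211.3356
Total = $6,428.9575

$6,428.96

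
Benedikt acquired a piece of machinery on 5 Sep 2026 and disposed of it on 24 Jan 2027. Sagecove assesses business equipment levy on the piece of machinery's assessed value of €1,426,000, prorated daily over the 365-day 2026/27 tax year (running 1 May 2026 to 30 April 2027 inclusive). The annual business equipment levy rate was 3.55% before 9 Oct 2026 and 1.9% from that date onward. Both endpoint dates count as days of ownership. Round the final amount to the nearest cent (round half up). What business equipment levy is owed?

€12,732.42

5 Sep – 8 Oct 2026: 34 days at 3.55% → €1,426,000 × 3.55% × 34/365 = €4,715.5671
9 Oct 2026 – 24 Jan 2027: 108 days at 1.9% → €1,426,000 × 1.9% × 108/365 = €8,016.8548
Total = €12,732.4219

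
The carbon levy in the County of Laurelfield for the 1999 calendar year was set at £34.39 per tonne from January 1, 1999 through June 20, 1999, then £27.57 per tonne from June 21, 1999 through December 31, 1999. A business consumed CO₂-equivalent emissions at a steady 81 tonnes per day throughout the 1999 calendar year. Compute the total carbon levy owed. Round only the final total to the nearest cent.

£909,570.87

January 1 – June 20, 1999: 171 days × 81 tonnes/day = 13,851 tonnes at £34.39/tonne → £476,335.89
June 21 – December 31, 1999: 194 days × 81 tonnes/day = 15,714 tonnes at £27.57/tonne → £433,234.98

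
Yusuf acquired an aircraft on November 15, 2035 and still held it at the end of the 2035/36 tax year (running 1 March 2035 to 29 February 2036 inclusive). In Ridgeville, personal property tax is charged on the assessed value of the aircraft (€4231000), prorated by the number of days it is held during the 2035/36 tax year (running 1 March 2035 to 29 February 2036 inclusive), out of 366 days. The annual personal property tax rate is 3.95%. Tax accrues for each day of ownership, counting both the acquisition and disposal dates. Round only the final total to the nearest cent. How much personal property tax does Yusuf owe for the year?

€48858.80

Days held (November 15, 2035 – February 29, 2036): 107 out of 366
Tax = €4231000 × 3.95% × 107/366 = €48858.8019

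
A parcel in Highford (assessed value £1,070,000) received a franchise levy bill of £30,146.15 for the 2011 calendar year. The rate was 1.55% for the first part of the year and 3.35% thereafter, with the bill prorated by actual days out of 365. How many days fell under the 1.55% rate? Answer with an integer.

108 days

Let d = days at the first rate; then 365 − d days at the second rate.
£1,070,000 × [1.55%·d + 3.35%·(365−d)] / 365 = £30,146.15
Solving gives d = 108, so the new rate took effect on April 19, 2011.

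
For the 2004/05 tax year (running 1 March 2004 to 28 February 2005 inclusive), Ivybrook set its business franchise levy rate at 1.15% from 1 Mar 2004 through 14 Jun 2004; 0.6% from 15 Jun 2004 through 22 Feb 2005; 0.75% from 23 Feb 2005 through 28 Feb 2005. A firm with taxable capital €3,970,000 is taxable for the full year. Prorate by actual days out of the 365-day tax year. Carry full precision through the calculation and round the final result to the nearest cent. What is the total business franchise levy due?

€30,259.01

1 Mar – 14 Jun 2004: 106 days at 1.15% → €3,970,000 × 1.15% × 106/365 = €13,258.7123
15 Jun 2004 – 22 Feb 2005: 253 days at 0.6% → €3,970,000 × 0.6% × 253/365 = €16,510.8493
23 Feb – 28 Feb 2005: 6 days at 0.75% → €3,970,000 × 0.75% × 6/365 = €489.4521
Total = €30,259.0137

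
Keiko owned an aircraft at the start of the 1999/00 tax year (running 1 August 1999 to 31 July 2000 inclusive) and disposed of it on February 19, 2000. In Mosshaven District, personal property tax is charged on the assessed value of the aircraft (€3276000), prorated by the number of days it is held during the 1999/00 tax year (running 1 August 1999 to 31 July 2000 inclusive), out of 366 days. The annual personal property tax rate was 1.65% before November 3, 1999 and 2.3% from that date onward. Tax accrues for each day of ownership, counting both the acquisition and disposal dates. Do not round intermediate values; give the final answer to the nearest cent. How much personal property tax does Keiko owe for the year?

August 1 – November 2, 1999: 94 days at 1.65% → €3276000 × 1.65% × 94/366 = €13882.7213
November 3, 1999 – February 19, 2000: 109 days at 2.3% → €3276000 × 2.3% × 109/366 = €22439.7049
Total = €36322.4262

€36322.43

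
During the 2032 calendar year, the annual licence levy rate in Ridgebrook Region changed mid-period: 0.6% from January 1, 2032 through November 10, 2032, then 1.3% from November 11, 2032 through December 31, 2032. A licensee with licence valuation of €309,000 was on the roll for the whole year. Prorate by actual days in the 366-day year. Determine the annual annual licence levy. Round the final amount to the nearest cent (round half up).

January 1 – November 10, 2032: 315 days at 0.6% → €309,000 × 0.6% × 315/366 = €1,595.6557
November 11 – December 31, 2032: 51 days at 1.3% → €309,000 × 1.3% × 51/366 = €559.7459
Total = €2,155.4016

€2,155.40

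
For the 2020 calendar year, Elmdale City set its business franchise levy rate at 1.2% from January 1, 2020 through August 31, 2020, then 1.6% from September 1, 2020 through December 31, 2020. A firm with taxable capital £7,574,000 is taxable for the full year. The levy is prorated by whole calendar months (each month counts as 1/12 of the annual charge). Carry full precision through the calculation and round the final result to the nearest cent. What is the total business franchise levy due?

£100,986.67

January 1 – August 31, 2020: 8 months at 1.2% → £7,574,000 × 1.2% × 8/12 = £60,592.0000
September 1 – December 31, 2020: 4 months at 1.6% → £7,574,000 × 1.6% × 4/12 = £40,394.6667
Total = £100,986.6667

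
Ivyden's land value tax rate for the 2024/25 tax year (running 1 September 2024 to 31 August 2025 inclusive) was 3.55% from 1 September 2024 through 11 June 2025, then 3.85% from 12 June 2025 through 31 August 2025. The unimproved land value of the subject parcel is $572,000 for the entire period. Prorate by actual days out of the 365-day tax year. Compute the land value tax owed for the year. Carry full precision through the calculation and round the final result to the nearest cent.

$20,686.81

1 September 2024 – 11 June 2025: 284 days at 3.55% → $572,000 × 3.55% × 284/365 = $15,799.7370
12 June – 31 August 2025: 81 days at 3.85% → $572,000 × 3.85% × 81/365 = $4,887.0740
Total = $20,686.8110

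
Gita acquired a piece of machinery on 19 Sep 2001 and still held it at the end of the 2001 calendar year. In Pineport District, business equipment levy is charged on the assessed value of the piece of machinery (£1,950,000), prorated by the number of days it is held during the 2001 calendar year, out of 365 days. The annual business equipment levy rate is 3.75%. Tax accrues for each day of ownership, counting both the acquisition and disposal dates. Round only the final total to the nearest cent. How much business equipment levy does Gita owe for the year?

Days held (19 Sep – 31 Dec 2001): 104 out of 365
Tax = £1,950,000 × 3.75% × 104/365 = £20,835.6164

£20,835.62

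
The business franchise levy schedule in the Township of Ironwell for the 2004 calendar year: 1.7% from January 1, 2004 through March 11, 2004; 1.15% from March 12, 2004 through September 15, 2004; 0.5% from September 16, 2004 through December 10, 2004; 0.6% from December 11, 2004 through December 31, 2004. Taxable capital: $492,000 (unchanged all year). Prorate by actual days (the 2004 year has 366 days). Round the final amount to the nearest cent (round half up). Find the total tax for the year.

January 1 – March 11, 2004: 71 days at 1.7% → $492,000 × 1.7% × 71/366 = $1,622.5246
March 12 – September 15, 2004: 188 days at 1.15% → $492,000 × 1.15% × 188/366 = $2,906.2951
September 16 – December 10, 2004: 86 days at 0.5% → $492,000 × 0.5% × 86/366 = $578.0328
December 11 – December 31, 2004: 21 days at 0.6% → $492,000 × 0.6% × 21/366 = $169.3770
Total = $5,276.2295

$5,276.23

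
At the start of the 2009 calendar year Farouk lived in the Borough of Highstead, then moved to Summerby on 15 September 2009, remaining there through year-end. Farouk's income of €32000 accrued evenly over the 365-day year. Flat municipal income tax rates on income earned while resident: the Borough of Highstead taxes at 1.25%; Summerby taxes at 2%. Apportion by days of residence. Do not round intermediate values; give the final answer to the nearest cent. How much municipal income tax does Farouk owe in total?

€471.01

The Borough of Highstead, 1 January – 14 September 2009: 257 days → €32000 × 1.25% × 257/365 = €281.6438
Summerby, 15 September – 31 December 2009: 108 days → €32000 × 2% × 108/365 = €189.3699
Total = €471.0137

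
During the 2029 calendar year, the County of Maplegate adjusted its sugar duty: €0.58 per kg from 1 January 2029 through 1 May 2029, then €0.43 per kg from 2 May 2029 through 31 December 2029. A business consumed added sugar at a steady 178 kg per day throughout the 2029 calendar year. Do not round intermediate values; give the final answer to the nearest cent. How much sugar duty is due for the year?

1 January – 1 May 2029: 121 days × 178 kg/day = 21,538 kg at €0.58/kg → €12492.04
2 May – 31 December 2029: 244 days × 178 kg/day = 43,432 kg at €0.43/kg → €18675.76

€31167.80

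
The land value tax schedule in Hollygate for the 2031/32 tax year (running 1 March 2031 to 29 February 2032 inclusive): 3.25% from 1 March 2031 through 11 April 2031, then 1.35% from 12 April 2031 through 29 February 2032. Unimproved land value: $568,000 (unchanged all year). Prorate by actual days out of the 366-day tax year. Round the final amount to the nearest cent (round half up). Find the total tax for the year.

$8,906.43

1 March – 11 April 2031: 42 days at 3.25% → $568,000 × 3.25% × 42/366 = $2,118.3607
12 April 2031 – 29 February 2032: 324 days at 1.35% → $568,000 × 1.35% × 324/366 = $6,788.0656
Total = $8,906.4262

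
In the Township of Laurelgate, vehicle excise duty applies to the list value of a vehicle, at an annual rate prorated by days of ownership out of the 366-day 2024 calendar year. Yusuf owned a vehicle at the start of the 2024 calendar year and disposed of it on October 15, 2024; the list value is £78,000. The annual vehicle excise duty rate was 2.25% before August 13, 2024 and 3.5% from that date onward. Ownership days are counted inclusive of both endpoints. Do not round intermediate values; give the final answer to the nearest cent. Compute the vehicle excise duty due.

January 1 – August 12, 2024: 225 days at 2.25% → £78,000 × 2.25% × 225/366 = £1,078.8934
August 13 – October 15, 2024: 64 days at 3.5% → £78,000 × 3.5% × 64/366 = £477.3770
Total = £1,556.2705

£1,556.27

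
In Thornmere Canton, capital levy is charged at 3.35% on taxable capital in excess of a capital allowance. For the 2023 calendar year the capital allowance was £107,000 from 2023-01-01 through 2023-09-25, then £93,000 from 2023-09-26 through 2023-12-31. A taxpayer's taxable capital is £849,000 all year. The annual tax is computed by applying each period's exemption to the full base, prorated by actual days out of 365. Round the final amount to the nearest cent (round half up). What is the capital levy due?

2023-01-01 to 2023-09-25: 268 days, exemption £107,000 → (£849,000 − £107,000) × 3.35% × 268/365 = £18,251.1671
2023-09-26 to 2023-12-31: 97 days, exemption £93,000 → (£849,000 − £93,000) × 3.35% × 97/365 = £6,730.4712
Total = £24,981.6384

£24,981.64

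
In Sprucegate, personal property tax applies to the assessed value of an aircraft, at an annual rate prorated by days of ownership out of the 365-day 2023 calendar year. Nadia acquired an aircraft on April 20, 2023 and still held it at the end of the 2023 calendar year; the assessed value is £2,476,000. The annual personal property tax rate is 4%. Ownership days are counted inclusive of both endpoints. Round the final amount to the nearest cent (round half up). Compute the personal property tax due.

Days held (April 20 – December 31, 2023): 256 out of 365
Tax = £2,476,000 × 4% × 256/365 = £69,463.6712

£69,463.67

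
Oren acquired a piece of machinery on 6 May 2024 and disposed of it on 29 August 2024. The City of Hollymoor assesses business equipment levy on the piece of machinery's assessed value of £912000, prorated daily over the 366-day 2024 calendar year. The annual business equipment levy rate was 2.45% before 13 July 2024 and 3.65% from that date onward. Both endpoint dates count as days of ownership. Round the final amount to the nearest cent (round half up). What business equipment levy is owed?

6 May – 12 July 2024: 68 days at 2.45% → £912000 × 2.45% × 68/366 = £4151.3443
13 July – 29 August 2024: 48 days at 3.65% → £912000 × 3.65% × 48/366 = £4365.6393
Total = £8516.9836

£8516.98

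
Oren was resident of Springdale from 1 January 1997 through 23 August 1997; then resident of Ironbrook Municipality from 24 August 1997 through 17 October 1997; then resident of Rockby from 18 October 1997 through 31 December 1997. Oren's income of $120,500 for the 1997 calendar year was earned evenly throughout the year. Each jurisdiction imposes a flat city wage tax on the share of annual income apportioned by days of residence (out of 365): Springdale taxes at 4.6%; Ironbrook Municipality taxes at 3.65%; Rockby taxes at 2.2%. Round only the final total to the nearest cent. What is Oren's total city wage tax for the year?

Springdale, 1 January – 23 August 1997: 235 days → $120,500 × 4.6% × 235/365 = $3,568.7808
Ironbrook Municipality, 24 August – 17 October 1997: 55 days → $120,500 × 3.65% × 55/365 = $662.7500
Rockby, 18 October – 31 December 1997: 75 days → $120,500 × 2.2% × 75/365 = $544.7260
Total = $4,776.2568

$4,776.26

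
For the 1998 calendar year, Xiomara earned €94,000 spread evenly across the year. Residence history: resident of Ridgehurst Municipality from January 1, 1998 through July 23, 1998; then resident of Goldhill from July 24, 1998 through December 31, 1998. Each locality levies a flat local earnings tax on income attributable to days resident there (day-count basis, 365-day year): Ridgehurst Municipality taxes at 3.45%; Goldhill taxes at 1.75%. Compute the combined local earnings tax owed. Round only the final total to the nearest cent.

€2,538.13

Ridgehurst Municipality, January 1 – July 23, 1998: 204 days → €94,000 × 3.45% × 204/365 = €1,812.5260
Goldhill, July 24 – December 31, 1998: 161 days → €94,000 × 1.75% × 161/365 = €725.6027
Total = €2,538.1288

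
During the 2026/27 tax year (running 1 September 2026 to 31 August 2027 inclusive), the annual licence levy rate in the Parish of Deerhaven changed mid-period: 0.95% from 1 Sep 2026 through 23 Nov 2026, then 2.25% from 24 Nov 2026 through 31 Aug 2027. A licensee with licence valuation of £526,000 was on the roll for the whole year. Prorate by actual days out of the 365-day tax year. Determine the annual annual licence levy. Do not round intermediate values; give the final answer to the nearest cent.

£10,261.32

1 Sep – 23 Nov 2026: 84 days at 0.95% → £526,000 × 0.95% × 84/365 = £1,149.9945
24 Nov 2026 – 31 Aug 2027: 281 days at 2.25% → £526,000 × 2.25% × 281/365 = £9,111.3288
Total = £10,261.3233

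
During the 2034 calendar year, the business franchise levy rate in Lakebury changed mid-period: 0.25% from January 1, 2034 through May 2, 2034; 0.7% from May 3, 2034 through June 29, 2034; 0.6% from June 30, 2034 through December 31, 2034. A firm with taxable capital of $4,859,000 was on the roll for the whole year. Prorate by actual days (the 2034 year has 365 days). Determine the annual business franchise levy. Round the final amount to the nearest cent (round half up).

January 1 – May 2, 2034: 122 days at 0.25% → $4,859,000 × 0.25% × 122/365 = $4,060.2603
May 3 – June 29, 2034: 58 days at 0.7% → $4,859,000 × 0.7% × 58/365 = $5,404.8055
June 30 – December 31, 2034: 185 days at 0.6% → $4,859,000 × 0.6% × 185/365 = $14,776.6849
Total = $24,241.7507

$24,241.75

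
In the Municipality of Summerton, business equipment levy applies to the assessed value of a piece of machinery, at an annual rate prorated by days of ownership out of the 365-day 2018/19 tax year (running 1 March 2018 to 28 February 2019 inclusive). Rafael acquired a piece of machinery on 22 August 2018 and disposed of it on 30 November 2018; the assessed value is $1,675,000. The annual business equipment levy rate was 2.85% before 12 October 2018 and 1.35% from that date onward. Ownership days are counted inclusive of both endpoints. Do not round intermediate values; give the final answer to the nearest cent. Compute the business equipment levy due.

22 August – 11 October 2018: 51 days at 2.85% → $1,675,000 × 2.85% × 51/365 = $6,670.1712
12 October – 30 November 2018: 50 days at 1.35% → $1,675,000 × 1.35% × 50/365 = $3,097.6027
Total = $9,767.7740

$9,767.77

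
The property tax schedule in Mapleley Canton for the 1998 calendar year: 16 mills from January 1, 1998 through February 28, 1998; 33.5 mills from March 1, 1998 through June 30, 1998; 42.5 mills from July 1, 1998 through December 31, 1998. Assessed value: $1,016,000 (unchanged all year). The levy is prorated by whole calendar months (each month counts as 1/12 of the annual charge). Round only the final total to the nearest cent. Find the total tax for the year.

$35,644.67

January 1 – February 28, 1998: 2 months at 16 mills → $1,016,000 × 1.6% × 2/12 = $2,709.3333
March 1 – June 30, 1998: 4 months at 33.5 mills → $1,016,000 × 3.35% × 4/12 = $11,345.3333
July 1 – December 31, 1998: 6 months at 42.5 mills → $1,016,000 × 4.25% × 6/12 = $21,590.0000
Total = $35,644.6667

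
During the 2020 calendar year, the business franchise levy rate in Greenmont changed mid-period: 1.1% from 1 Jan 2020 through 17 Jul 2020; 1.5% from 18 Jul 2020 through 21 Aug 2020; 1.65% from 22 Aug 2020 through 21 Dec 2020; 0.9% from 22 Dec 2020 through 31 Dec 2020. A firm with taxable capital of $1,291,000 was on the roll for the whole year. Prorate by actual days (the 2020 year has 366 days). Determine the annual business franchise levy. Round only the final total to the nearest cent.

$16,991.11

1 Jan – 17 Jul 2020: 199 days at 1.1% → $1,291,000 × 1.1% × 199/366 = $7,721.3087
18 Jul – 21 Aug 2020: 35 days at 1.5% → $1,291,000 × 1.5% × 35/366 = $1,851.8443
22 Aug – 21 Dec 2020: 122 days at 1.65% → $1,291,000 × 1.65% × 122/366 = $7,100.5000
22 Dec – 31 Dec 2020: 10 days at 0.9% → $1,291,000 × 0.9% × 10/366 = $317.4590
Total = $16,991.1120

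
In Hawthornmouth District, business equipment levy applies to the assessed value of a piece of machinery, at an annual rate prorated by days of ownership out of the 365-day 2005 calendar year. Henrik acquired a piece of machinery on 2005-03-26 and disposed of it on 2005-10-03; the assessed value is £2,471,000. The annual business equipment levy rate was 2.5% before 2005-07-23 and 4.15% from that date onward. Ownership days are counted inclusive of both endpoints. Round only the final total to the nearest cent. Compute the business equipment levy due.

£40,649.64

2005-03-26 to 2005-07-22: 119 days at 2.5% → £2,471,000 × 2.5% × 119/365 = £20,140.3425
2005-07-23 to 2005-10-03: 73 days at 4.15% → £2,471,000 × 4.15% × 73/365 = £20,509.3000
Total = £40,649.6425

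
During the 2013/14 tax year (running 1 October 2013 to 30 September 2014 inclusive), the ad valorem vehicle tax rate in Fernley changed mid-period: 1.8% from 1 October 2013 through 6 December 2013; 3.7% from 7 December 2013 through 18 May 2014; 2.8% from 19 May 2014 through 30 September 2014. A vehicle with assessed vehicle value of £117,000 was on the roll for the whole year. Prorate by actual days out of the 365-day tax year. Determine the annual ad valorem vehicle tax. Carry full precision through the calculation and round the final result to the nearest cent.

£3,531.48

1 October – 6 December 2013: 67 days at 1.8% → £117,000 × 1.8% × 67/365 = £386.5808
7 December 2013 – 18 May 2014: 163 days at 3.7% → £117,000 × 3.7% × 163/365 = £1,933.2247
19 May – 30 September 2014: 135 days at 2.8% → £117,000 × 2.8% × 135/365 = £1,211.6712
Total = £3,531.4767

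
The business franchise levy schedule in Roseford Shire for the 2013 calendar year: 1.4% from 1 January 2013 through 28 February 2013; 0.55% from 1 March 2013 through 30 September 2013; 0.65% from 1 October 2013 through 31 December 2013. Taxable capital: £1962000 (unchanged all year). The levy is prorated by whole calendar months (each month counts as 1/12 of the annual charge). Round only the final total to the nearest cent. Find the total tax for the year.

£14061.00

1 January – 28 February 2013: 2 months at 1.4% → £1962000 × 1.4% × 2/12 = £4578.0000
1 March – 30 September 2013: 7 months at 0.55% → £1962000 × 0.55% × 7/12 = £6294.7500
1 October – 31 December 2013: 3 months at 0.65% → £1962000 × 0.65% × 3/12 = £3188.2500
Total = £14061.0000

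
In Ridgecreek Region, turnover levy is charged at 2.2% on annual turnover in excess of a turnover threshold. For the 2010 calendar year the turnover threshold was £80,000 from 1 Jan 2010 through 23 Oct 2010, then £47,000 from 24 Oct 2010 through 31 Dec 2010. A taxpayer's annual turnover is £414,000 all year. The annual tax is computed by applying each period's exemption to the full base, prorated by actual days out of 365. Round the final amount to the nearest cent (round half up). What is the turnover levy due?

£7,485.24

1 Jan – 23 Oct 2010: 296 days, exemption £80,000 → (£414,000 − £80,000) × 2.2% × 296/365 = £5,958.9260
24 Oct – 31 Dec 2010: 69 days, exemption £47,000 → (£414,000 − £47,000) × 2.2% × 69/365 = £1,526.3178
Total = £7,485.2438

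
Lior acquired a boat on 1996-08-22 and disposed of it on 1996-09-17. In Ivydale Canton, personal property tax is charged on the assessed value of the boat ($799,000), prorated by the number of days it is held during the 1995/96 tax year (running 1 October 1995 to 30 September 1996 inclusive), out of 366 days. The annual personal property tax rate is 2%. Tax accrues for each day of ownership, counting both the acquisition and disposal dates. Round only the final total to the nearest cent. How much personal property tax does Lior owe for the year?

Days held (1996-08-22 to 1996-09-17): 27 out of 366
Tax = $799,000 × 2% × 27/366 = $1,178.8525

$1,178.85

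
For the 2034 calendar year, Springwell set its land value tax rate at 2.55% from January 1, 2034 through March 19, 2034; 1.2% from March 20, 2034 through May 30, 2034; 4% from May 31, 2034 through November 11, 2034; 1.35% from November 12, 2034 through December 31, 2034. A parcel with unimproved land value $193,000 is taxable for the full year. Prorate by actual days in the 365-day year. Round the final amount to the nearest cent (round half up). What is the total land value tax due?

$5,355.35

January 1 – March 19, 2034: 78 days at 2.55% → $193,000 × 2.55% × 78/365 = $1,051.7178
March 20 – May 30, 2034: 72 days at 1.2% → $193,000 × 1.2% × 72/365 = $456.8548
May 31 – November 11, 2034: 165 days at 4% → $193,000 × 4% × 165/365 = $3,489.8630
November 12 – December 31, 2034: 50 days at 1.35% → $193,000 × 1.35% × 50/365 = $356.9178
Total = $5,355.3534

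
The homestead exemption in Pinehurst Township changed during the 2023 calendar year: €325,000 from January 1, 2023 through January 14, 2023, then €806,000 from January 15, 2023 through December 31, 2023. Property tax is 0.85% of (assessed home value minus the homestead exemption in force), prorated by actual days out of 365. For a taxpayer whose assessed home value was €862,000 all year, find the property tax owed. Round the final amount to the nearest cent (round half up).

January 1 – January 14, 2023: 14 days, exemption €325,000 → (€862,000 − €325,000) × 0.85% × 14/365 = €175.0767
January 15 – December 31, 2023: 351 days, exemption €806,000 → (€862,000 − €806,000) × 0.85% × 351/365 = €457.7425
Total = €632.8192

€632.82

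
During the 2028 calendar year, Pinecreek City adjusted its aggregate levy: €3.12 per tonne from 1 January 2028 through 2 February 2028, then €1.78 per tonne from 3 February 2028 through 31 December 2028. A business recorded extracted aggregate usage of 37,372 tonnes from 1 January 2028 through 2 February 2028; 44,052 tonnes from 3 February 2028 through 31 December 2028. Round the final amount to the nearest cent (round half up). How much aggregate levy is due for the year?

1 January – 2 February 2028: 37,372 tonnes at €3.12/tonne → €116,600.64
3 February – 31 December 2028: 44,052 tonnes at €1.78/tonne → €78,412.56

€195,013.20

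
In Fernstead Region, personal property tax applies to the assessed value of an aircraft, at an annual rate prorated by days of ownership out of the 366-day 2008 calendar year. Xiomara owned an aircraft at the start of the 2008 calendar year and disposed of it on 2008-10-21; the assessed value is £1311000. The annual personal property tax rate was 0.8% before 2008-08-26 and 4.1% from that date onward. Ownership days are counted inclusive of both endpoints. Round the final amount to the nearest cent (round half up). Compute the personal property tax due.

2008-01-01 to 2008-08-25: 238 days at 0.8% → £1311000 × 0.8% × 238/366 = £6820.0656
2008-08-26 to 2008-10-21: 57 days at 4.1% → £1311000 × 4.1% × 57/366 = £8371.0574
Total = £15191.1230

£15191.12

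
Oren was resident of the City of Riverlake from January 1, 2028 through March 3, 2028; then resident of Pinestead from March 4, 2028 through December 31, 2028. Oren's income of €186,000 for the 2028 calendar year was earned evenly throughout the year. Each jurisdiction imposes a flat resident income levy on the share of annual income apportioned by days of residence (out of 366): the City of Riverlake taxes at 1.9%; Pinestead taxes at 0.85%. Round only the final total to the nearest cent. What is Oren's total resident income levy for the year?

€1,917.17

The City of Riverlake, January 1 – March 3, 2028: 63 days → €186,000 × 1.9% × 63/366 = €608.3115
Pinestead, March 4 – December 31, 2028: 303 days → €186,000 × 0.85% × 303/366 = €1,308.8607
Total = €1,917.1721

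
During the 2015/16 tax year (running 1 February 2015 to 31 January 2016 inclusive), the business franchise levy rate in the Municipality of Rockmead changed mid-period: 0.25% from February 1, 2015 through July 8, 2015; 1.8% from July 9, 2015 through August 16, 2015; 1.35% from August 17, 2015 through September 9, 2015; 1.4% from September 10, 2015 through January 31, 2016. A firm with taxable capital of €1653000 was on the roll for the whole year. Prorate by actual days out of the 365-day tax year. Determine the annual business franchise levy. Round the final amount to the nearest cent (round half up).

February 1 – July 8, 2015: 158 days at 0.25% → €1653000 × 0.25% × 158/365 = €1788.8630
July 9 – August 16, 2015: 39 days at 1.8% → €1653000 × 1.8% × 39/365 = €3179.1945
August 17 – September 9, 2015: 24 days at 1.35% → €1653000 × 1.35% × 24/365 = €1467.3205
September 10, 2015 – January 31, 2016: 144 days at 1.4% → €1653000 × 1.4% × 144/365 = €9129.9945
Total = €15565.3726

€15565.37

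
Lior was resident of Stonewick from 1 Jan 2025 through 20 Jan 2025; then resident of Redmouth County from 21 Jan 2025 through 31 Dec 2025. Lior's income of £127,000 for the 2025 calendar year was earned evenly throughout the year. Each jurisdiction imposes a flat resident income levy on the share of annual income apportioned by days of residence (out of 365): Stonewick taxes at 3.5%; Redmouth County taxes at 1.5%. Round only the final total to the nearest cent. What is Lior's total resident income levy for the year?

£2,044.18

Stonewick, 1 Jan – 20 Jan 2025: 20 days → £127,000 × 3.5% × 20/365 = £243.5616
Redmouth County, 21 Jan – 31 Dec 2025: 345 days → £127,000 × 1.5% × 345/365 = £1,800.6164
Total = £2,044.1781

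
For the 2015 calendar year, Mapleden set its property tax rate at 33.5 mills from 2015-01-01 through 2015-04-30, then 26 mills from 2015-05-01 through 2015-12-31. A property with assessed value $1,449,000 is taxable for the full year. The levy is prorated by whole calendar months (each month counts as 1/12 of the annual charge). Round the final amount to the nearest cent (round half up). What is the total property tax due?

$41,296.50

2015-01-01 to 2015-04-30: 4 months at 33.5 mills → $1,449,000 × 3.35% × 4/12 = $16,180.5000
2015-05-01 to 2015-12-31: 8 months at 26 mills → $1,449,000 × 2.6% × 8/12 = $25,116.0000
Total = $41,296.5000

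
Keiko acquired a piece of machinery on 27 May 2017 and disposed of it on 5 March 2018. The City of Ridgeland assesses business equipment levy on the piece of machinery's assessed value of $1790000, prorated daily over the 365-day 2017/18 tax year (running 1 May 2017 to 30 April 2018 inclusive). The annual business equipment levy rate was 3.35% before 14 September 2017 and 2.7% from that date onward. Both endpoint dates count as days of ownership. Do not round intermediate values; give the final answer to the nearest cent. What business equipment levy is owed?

27 May – 13 September 2017: 110 days at 3.35% → $1790000 × 3.35% × 110/365 = $18071.6438
14 September 2017 – 5 March 2018: 173 days at 2.7% → $1790000 × 2.7% × 173/365 = $22907.0959
Total = $40978.7397

$40978.74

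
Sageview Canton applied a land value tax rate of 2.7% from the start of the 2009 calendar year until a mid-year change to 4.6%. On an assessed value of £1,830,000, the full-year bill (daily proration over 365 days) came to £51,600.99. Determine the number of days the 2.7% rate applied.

342 days

Let d = days at the first rate; then 365 − d days at the second rate.
£1,830,000 × [2.7%·d + 4.6%·(365−d)] / 365 = £51,600.99
Solving gives d = 342, so the new rate took effect on 9 December 2009.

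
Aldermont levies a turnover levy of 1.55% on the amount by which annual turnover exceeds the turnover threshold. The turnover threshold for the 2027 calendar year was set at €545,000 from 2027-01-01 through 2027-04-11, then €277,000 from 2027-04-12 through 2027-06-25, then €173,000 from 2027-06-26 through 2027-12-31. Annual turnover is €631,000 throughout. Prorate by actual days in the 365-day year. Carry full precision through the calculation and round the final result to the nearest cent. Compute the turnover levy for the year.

2027-01-01 to 2027-04-11: 101 days, exemption €545,000 → (€631,000 − €545,000) × 1.55% × 101/365 = €368.8575
2027-04-12 to 2027-06-25: 75 days, exemption €277,000 → (€631,000 − €277,000) × 1.55% × 75/365 = €1,127.4658
2027-06-26 to 2027-12-31: 189 days, exemption €173,000 → (€631,000 − €173,000) × 1.55% × 189/365 = €3,675.9205
Total = €5,172.2438

€5,172.24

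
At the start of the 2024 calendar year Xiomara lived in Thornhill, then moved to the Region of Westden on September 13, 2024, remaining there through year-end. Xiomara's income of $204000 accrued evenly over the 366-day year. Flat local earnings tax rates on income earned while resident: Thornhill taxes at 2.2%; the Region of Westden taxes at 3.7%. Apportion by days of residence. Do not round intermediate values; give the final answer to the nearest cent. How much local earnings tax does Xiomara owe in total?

Thornhill, January 1 – September 12, 2024: 256 days → $204000 × 2.2% × 256/366 = $3139.1475
The Region of Westden, September 13 – December 31, 2024: 110 days → $204000 × 3.7% × 110/366 = $2268.5246
Total = $5407.6721

$5407.67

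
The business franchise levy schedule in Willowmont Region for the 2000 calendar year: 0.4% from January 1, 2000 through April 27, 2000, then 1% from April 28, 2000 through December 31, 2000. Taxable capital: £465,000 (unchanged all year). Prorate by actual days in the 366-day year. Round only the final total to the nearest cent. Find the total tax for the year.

£3,750.49

January 1 – April 27, 2000: 118 days at 0.4% → £465,000 × 0.4% × 118/366 = £599.6721
April 28 – December 31, 2000: 248 days at 1% → £465,000 × 1% × 248/366 = £3,150.8197
Total = £3,750.4918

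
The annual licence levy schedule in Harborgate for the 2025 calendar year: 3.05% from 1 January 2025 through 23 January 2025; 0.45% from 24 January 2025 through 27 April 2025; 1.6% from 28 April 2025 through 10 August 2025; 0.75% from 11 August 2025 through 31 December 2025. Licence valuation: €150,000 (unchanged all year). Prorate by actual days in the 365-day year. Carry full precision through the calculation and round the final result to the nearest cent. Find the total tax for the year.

€1,593.29

1 January – 23 January 2025: 23 days at 3.05% → €150,000 × 3.05% × 23/365 = €288.2877
24 January – 27 April 2025: 94 days at 0.45% → €150,000 × 0.45% × 94/365 = €173.8356
28 April – 10 August 2025: 105 days at 1.6% → €150,000 × 1.6% × 105/365 = €690.4110
11 August – 31 December 2025: 143 days at 0.75% → €150,000 × 0.75% × 143/365 = €440.7534
Total = €1,593.2877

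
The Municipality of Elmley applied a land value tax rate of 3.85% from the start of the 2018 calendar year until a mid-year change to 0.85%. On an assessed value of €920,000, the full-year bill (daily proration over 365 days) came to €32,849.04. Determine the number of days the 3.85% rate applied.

Let d = days at the first rate; then 365 − d days at the second rate.
€920,000 × [3.85%·d + 0.85%·(365−d)] / 365 = €32,849.04
Solving gives d = 331, so the new rate took effect on 28 Nov 2018.

331 days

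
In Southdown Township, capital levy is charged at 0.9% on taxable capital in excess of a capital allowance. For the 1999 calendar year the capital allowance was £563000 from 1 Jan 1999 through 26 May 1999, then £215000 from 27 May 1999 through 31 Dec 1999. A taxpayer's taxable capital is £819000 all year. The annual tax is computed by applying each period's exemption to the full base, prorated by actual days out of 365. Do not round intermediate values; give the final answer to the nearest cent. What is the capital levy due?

1 Jan – 26 May 1999: 146 days, exemption £563000 → (£819000 − £563000) × 0.9% × 146/365 = £921.6000
27 May – 31 Dec 1999: 219 days, exemption £215000 → (£819000 − £215000) × 0.9% × 219/365 = £3261.6000
Total = £4183.2000

£4183.20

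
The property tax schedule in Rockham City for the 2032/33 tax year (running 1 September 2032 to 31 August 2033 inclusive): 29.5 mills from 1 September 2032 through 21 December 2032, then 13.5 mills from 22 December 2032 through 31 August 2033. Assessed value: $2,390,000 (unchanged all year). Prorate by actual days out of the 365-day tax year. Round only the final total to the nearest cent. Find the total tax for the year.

1 September – 21 December 2032: 112 days at 29.5 mills → $2,390,000 × 2.95% × 112/365 = $21,634.4110
22 December 2032 – 31 August 2033: 253 days at 13.5 mills → $2,390,000 × 1.35% × 253/365 = $22,364.5068
Total = $43,998.9178

$43,998.92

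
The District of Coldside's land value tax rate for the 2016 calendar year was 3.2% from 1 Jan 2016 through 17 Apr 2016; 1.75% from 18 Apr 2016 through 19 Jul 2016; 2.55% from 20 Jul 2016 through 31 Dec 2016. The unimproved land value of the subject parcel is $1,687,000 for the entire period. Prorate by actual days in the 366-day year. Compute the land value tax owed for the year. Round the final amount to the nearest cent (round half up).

$42,824.91

1 Jan – 17 Apr 2016: 108 days at 3.2% → $1,687,000 × 3.2% × 108/366 = $15,929.7049
18 Apr – 19 Jul 2016: 93 days at 1.75% → $1,687,000 × 1.75% × 93/366 = $7,501.6189
20 Jul – 31 Dec 2016: 165 days at 2.55% → $1,687,000 × 2.55% × 165/366 = $19,393.5861
Total = $42,824.9098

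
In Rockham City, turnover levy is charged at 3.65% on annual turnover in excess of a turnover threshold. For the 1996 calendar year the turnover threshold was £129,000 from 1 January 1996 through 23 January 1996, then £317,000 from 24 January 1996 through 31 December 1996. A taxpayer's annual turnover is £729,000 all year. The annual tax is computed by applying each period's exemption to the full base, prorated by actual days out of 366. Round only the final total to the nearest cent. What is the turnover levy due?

£15,469.22

1 January – 23 January 1996: 23 days, exemption £129,000 → (£729,000 − £129,000) × 3.65% × 23/366 = £1,376.2295
24 January – 31 December 1996: 343 days, exemption £317,000 → (£729,000 − £317,000) × 3.65% × 343/366 = £14,092.9891
Total = £15,469.2186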